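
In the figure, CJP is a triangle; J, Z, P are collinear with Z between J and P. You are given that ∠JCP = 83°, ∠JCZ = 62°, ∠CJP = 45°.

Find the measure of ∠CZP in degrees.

1. ∠CJZ = 45°  [Z on ray JP]
2. ∠CZJ = 73°  [△CJZ]
3. ∠CZP = 107°  [linear pair at Z on JP]

∠CZP = 107°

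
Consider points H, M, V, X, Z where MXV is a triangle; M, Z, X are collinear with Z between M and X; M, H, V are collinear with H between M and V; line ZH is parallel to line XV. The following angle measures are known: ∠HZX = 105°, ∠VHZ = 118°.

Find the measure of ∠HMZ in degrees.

∠HMZ = 43°

1. ∠HZM = 75°  [linear pair at Z on MX]
2. ∠MHZ = 62°  [linear pair at H on MV]
3. ∠HMZ = 43°  [△MZH]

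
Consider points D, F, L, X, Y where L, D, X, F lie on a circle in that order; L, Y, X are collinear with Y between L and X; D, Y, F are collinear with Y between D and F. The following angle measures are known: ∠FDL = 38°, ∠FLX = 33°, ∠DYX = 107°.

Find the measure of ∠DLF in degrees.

∠DLF = 102°

1. ∠FYL = 107°  [vertical angles at Y]
2. ∠DFL = 40°  [△LYF]
3. ∠DLF = 102°  [△LDF]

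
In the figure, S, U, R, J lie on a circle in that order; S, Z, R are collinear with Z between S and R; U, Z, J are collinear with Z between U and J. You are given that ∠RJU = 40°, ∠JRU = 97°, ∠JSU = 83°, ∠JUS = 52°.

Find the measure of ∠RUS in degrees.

∠RUS = 95°

1. ∠RSU = 40°  [same arc UR]
2. ∠SJU = 45°  [△SUJ]
3. ∠SRU = 45°  [same arc SU]
4. ∠RUS = 95°  [△SUR]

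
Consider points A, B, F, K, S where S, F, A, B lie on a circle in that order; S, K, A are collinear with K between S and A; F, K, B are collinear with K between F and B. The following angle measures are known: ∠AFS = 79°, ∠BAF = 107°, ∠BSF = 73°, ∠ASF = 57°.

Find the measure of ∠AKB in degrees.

1. ∠FAS = 44°  [△SFA]
2. ∠ABF = 57°  [same arc FA]
3. ∠FBS = 44°  [same arc SF]
4. ∠BFS = 63°  [△SFB]
5. ∠BAS = 63°  [same arc SB]
6. ∠AKB = 60°  [△AKB]

∠AKB = 60°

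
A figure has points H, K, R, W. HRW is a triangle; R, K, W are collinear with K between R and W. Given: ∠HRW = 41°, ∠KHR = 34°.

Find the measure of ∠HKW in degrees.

1. ∠HRK = 41°  [K on ray RW]
2. ∠HKR = 105°  [△HRK]
3. ∠HKW = 75°  [linear pair at K on RW]

∠HKW = 75°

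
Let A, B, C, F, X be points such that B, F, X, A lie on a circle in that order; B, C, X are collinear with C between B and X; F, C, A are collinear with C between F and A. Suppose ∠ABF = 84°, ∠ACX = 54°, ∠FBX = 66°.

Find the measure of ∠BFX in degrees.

∠BFX = 78°

1. ∠AXF = 96°  [cyclic BFXA, opposite ∠B+∠X]
2. ∠BCF = 54°  [vertical angles at C]
3. ∠FAX = 66°  [same arc FX]
4. ∠AFX = 18°  [△FXA]
5. ∠FCX = 126°  [linear pair at C on BX]
6. ∠BXF = 36°  [△FCX]
7. ∠BFX = 78°  [△BFX]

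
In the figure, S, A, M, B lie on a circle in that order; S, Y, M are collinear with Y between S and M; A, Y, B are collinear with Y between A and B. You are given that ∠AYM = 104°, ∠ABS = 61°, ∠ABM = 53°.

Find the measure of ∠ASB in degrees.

1. ∠AYS = 76°  [linear pair at Y on SM]
2. ∠ASM = 53°  [same arc AM]
3. ∠BAS = 51°  [△SYA]
4. ∠ASB = 68°  [△SAB]

∠ASB = 68°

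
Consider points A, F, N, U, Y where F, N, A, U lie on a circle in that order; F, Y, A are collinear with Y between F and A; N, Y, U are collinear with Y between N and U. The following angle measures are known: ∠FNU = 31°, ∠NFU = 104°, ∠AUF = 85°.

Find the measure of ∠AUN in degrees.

1. ∠FUN = 45°  [△FNU]
2. ∠ANF = 95°  [cyclic FNAU, opposite ∠N+∠U]
3. ∠FAN = 45°  [same arc FN]
4. ∠AFN = 40°  [△FNA]
5. ∠AUN = 40°  [same arc NA]

∠AUN = 40°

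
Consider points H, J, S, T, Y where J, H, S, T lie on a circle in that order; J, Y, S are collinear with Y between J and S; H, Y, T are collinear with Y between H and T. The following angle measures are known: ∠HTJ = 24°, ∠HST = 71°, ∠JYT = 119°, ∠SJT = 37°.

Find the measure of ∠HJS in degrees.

1. ∠HJT = 109°  [cyclic JHST, opposite ∠J+∠S]
2. ∠HYS = 119°  [vertical angles at Y]
3. ∠JHT = 47°  [△JHT]
4. ∠HYJ = 61°  [linear pair at Y on JS]
5. ∠HJS = 72°  [△JYH]

∠HJS = 72°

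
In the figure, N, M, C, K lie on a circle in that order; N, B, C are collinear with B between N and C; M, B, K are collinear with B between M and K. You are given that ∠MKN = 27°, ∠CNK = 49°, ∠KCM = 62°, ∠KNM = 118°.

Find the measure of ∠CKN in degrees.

1. ∠KMN = 35°  [△NMK]
2. ∠KCN = 35°  [same arc NK]
3. ∠CKN = 96°  [△NCK]

∠CKN = 96°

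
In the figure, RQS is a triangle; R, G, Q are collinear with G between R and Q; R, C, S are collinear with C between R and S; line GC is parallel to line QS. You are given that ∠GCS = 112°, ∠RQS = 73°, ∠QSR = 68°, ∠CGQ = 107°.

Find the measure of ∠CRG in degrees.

1. ∠GCR = 68°  [linear pair at C on RS]
2. ∠CGR = 73°  [GC∥QS, corresponding at G]
3. ∠CRG = 39°  [△RGC]

∠CRG = 39°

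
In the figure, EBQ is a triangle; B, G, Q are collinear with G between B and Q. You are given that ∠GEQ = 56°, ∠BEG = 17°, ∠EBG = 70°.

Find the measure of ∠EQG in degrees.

∠EQG = 37°

1. ∠BGE = 93°  [△EBG]
2. ∠EGQ = 87°  [linear pair at G on BQ]
3. ∠EQG = 37°  [△EGQ]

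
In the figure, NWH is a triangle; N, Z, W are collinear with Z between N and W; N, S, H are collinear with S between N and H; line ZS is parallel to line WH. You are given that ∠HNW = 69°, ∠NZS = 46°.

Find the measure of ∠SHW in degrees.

1. ∠SNZ = 69°  [Z on NW, S on NH]
2. ∠NSZ = 65°  [△NZS]
3. ∠HSZ = 115°  [linear pair at S on NH]
4. ∠SHW = 65°  [ZS∥WH, co-interior at H–S]

∠SHW = 65°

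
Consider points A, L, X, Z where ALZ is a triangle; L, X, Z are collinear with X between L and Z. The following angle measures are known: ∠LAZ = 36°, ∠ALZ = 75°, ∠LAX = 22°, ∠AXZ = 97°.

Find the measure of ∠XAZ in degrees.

∠XAZ = 14°

1. ∠AZL = 69°  [△ALZ]
2. ∠AZX = 69°  [X on ray ZL]
3. ∠XAZ = 14°  [△AXZ]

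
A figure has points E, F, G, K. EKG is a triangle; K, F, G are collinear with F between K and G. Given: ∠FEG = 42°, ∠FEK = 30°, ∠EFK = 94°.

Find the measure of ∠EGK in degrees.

∠EGK = 52°

1. ∠EFG = 86°  [linear pair at F on KG]
2. ∠EGF = 52°  [△EFG]
3. ∠EGK = 52°  [F on ray GK]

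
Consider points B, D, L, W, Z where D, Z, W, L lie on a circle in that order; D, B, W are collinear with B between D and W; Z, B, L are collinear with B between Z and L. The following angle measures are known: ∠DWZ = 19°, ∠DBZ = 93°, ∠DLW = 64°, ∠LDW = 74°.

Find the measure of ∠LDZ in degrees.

1. ∠DLZ = 19°  [same arc DZ]
2. ∠DWL = 42°  [△DWL]
3. ∠DZL = 42°  [same arc DL]
4. ∠LDZ = 119°  [△DZL]

∠LDZ = 119°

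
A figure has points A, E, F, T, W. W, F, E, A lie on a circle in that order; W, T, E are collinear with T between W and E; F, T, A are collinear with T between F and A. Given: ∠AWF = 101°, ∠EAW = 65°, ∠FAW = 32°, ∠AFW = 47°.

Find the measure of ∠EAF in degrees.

1. ∠EFW = 115°  [cyclic WFEA, opposite ∠F+∠A]
2. ∠FEW = 32°  [same arc WF]
3. ∠EWF = 33°  [△WFE]
4. ∠EAF = 33°  [same arc FE]

∠EAF = 33°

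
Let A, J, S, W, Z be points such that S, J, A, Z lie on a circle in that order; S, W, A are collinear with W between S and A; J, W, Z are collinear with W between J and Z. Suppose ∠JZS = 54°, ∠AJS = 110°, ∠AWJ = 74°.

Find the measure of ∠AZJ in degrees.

∠AZJ = 16°

1. ∠JAS = 54°  [same arc SJ]
2. ∠ASJ = 16°  [△SJA]
3. ∠AZJ = 16°  [same arc JA]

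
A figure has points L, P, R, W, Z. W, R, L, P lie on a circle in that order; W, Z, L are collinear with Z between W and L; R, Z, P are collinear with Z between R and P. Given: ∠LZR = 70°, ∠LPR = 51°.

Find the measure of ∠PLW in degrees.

∠PLW = 19°

1. ∠PZW = 70°  [vertical angles at Z]
2. ∠LZP = 110°  [linear pair at Z on WL]
3. ∠PLW = 19°  [△LZP]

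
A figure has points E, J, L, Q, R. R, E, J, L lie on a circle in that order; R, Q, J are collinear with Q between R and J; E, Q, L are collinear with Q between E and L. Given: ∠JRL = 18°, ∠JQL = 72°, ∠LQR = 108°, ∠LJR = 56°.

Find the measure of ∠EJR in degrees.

∠EJR = 54°

1. ∠JEL = 18°  [same arc JL]
2. ∠EQJ = 108°  [vertical angles at Q]
3. ∠EJR = 54°  [△EQJ]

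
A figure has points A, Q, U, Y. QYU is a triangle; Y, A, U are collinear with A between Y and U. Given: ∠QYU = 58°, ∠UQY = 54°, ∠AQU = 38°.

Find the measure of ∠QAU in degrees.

∠QAU = 74°

1. ∠QUY = 68°  [△QYU]
2. ∠AUQ = 68°  [A on ray UY]
3. ∠QAU = 74°  [△QAU]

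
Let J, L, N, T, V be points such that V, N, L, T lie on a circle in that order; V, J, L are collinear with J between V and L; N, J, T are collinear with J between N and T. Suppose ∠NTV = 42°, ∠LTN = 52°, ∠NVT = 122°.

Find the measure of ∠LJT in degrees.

∠LJT = 112°

1. ∠TNV = 16°  [△VNT]
2. ∠TLV = 16°  [same arc VT]
3. ∠LJT = 112°  [△LJT]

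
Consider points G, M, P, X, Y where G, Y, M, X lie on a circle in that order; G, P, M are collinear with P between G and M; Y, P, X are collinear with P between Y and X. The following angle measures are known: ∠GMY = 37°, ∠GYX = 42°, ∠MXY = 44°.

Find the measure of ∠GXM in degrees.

1. ∠MGY = 44°  [same arc YM]
2. ∠GYM = 99°  [△GYM]
3. ∠GXM = 81°  [cyclic GYMX, opposite ∠Y+∠X]

∠GXM = 81°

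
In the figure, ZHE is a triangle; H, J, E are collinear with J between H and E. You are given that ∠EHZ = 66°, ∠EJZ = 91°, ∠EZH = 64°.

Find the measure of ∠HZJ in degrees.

1. ∠JHZ = 66°  [J on ray HE]
2. ∠HJZ = 89°  [linear pair at J on HE]
3. ∠HZJ = 25°  [△ZHJ]

∠HZJ = 25°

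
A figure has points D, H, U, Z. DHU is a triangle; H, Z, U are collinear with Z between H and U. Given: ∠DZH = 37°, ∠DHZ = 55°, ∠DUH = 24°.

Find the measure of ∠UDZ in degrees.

∠UDZ = 13°

1. ∠DZU = 143°  [linear pair at Z on HU]
2. ∠DUZ = 24°  [Z on ray UH]
3. ∠UDZ = 13°  [△DZU]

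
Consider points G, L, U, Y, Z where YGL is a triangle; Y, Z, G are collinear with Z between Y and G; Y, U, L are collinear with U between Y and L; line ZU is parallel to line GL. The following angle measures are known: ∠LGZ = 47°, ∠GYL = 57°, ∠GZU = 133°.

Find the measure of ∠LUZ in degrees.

1. ∠LGY = 47°  [Z on ray GY]
2. ∠GLY = 76°  [△YGL]
3. ∠YUZ = 76°  [ZU∥GL, corresponding at U]
4. ∠LUZ = 104°  [linear pair at U on YL]

∠LUZ = 104°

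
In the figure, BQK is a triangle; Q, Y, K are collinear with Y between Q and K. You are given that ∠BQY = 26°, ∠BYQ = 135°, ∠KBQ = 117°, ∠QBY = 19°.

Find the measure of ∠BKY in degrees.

1. ∠BQK = 26°  [Y on ray QK]
2. ∠BKQ = 37°  [△BQK]
3. ∠BKY = 37°  [Y on ray KQ]

∠BKY = 37°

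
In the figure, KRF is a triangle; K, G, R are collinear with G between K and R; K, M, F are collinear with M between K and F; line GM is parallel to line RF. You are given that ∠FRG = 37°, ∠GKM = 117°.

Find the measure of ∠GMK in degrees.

1. ∠FRK = 37°  [G on ray RK]
2. ∠FKR = 117°  [G on KR, M on KF]
3. ∠KFR = 26°  [△KRF]
4. ∠GMK = 26°  [GM∥RF, corresponding at M]

∠GMK = 26°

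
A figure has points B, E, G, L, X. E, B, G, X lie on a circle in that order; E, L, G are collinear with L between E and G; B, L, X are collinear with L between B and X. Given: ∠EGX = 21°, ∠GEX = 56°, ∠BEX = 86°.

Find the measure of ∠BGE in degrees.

1. ∠EBX = 21°  [same arc EX]
2. ∠BXE = 73°  [△EBX]
3. ∠BGE = 73°  [same arc EB]

∠BGE = 73°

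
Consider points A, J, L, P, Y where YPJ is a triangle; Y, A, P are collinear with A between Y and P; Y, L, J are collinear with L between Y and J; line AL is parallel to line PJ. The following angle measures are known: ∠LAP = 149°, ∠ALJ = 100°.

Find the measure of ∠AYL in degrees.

1. ∠LAY = 31°  [linear pair at A on YP]
2. ∠ALY = 80°  [linear pair at L on YJ]
3. ∠AYL = 69°  [△YAL]

∠AYL = 69°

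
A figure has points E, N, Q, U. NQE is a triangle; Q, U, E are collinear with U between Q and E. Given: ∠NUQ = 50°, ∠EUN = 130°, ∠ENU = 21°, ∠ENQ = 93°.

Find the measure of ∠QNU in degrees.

1. ∠NEU = 29°  [△NUE]
2. ∠NEQ = 29°  [U on ray EQ]
3. ∠EQN = 58°  [△NQE]
4. ∠NQU = 58°  [U on ray QE]
5. ∠QNU = 72°  [△NQU]

∠QNU = 72°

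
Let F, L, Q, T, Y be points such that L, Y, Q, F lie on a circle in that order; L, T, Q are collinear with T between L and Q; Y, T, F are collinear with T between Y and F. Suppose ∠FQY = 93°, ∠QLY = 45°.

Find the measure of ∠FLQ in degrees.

∠FLQ = 42°

1. ∠QFY = 45°  [same arc YQ]
2. ∠FYQ = 42°  [△YQF]
3. ∠FLQ = 42°  [same arc QF]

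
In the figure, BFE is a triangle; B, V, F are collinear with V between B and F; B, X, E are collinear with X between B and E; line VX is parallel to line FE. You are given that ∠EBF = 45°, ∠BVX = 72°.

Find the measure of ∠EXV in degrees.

1. ∠VBX = 45°  [V on BF, X on BE]
2. ∠BXV = 63°  [△BVX]
3. ∠EXV = 117°  [linear pair at X on BE]

∠EXV = 117°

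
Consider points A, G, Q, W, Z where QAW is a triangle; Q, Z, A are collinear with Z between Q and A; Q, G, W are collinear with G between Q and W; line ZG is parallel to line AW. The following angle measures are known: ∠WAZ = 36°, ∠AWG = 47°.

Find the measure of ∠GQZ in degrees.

∠GQZ = 97°

1. ∠QAW = 36°  [Z on ray AQ]
2. ∠AWQ = 47°  [G on ray WQ]
3. ∠AQW = 97°  [△QAW]
4. ∠GQZ = 97°  [Z on QA, G on QW]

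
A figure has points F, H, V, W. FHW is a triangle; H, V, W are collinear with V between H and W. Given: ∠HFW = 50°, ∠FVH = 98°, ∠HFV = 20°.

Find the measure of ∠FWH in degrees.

1. ∠FHV = 62°  [△FHV]
2. ∠FHW = 62°  [V on ray HW]
3. ∠FWH = 68°  [△FHW]

∠FWH = 68°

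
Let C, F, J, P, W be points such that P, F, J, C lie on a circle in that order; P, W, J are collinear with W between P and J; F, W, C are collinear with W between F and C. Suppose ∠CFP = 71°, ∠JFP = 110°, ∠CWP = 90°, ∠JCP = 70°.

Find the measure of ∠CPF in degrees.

∠CPF = 58°

1. ∠CJP = 71°  [same arc PC]
2. ∠CPJ = 39°  [△PJC]
3. ∠FCP = 51°  [△PWC]
4. ∠CPF = 58°  [△PFC]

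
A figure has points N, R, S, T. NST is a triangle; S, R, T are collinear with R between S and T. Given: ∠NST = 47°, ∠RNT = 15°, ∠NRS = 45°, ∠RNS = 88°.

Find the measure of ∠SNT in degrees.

∠SNT = 103°

1. ∠NRT = 135°  [linear pair at R on ST]
2. ∠NTR = 30°  [△NRT]
3. ∠NTS = 30°  [R on ray TS]
4. ∠SNT = 103°  [△NST]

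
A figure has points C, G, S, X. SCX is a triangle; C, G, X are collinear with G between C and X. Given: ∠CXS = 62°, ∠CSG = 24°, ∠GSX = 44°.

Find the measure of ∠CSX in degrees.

1. ∠GXS = 62°  [G on ray XC]
2. ∠SGX = 74°  [△SGX]
3. ∠CGS = 106°  [linear pair at G on CX]
4. ∠GCS = 50°  [△SCG]
5. ∠SCX = 50°  [G on ray CX]
6. ∠CSX = 68°  [△SCX]

∠CSX = 68°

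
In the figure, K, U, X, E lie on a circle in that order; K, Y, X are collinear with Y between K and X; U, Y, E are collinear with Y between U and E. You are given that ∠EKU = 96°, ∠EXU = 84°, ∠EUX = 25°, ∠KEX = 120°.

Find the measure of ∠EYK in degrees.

∠EYK = 106°

1. ∠UEX = 71°  [△UXE]
2. ∠EKX = 25°  [same arc XE]
3. ∠EXK = 35°  [△KXE]
4. ∠EYX = 74°  [△XYE]
5. ∠EYK = 106°  [linear pair at Y on KX]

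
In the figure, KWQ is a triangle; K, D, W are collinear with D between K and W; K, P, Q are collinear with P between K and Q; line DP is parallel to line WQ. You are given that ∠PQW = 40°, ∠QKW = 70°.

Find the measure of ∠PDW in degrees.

1. ∠KQW = 40°  [P on ray QK]
2. ∠KWQ = 70°  [△KWQ]
3. ∠KDP = 70°  [DP∥WQ, corresponding at D]
4. ∠PDW = 110°  [linear pair at D on KW]

∠PDW = 110°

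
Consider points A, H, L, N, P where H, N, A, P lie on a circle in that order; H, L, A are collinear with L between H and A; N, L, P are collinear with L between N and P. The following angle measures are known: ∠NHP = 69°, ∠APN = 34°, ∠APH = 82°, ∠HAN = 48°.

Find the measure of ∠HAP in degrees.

∠HAP = 63°

1. ∠NAP = 111°  [cyclic HNAP, opposite ∠H+∠A]
2. ∠ANP = 35°  [△NAP]
3. ∠AHP = 35°  [same arc AP]
4. ∠HAP = 63°  [△HAP]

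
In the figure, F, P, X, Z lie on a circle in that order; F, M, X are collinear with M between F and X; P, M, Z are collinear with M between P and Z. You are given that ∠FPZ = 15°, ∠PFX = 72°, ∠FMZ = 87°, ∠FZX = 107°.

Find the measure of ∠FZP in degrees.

1. ∠FXZ = 15°  [same arc FZ]
2. ∠XFZ = 58°  [△FXZ]
3. ∠FZP = 35°  [△FMZ]

∠FZP = 35°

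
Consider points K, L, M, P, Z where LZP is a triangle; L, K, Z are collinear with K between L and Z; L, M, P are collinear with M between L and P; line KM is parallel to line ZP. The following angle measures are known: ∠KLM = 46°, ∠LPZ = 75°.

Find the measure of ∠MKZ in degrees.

∠MKZ = 121°

1. ∠PLZ = 46°  [K on LZ, M on LP]
2. ∠LZP = 59°  [△LZP]
3. ∠LKM = 59°  [KM∥ZP, corresponding at K]
4. ∠MKZ = 121°  [linear pair at K on LZ]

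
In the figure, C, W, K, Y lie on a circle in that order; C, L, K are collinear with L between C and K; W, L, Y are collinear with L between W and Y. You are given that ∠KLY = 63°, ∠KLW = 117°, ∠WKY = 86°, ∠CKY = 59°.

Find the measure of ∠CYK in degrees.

1. ∠KYW = 58°  [△KLY]
2. ∠KWY = 36°  [△WKY]
3. ∠KCY = 36°  [same arc KY]
4. ∠CYK = 85°  [△CKY]

∠CYK = 85°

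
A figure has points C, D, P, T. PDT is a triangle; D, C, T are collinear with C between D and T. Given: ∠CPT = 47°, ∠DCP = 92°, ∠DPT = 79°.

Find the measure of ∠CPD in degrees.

1. ∠PCT = 88°  [linear pair at C on DT]
2. ∠CTP = 45°  [△PCT]
3. ∠DTP = 45°  [C on ray TD]
4. ∠PDT = 56°  [△PDT]
5. ∠CDP = 56°  [C on ray DT]
6. ∠CPD = 32°  [△PDC]

∠CPD = 32°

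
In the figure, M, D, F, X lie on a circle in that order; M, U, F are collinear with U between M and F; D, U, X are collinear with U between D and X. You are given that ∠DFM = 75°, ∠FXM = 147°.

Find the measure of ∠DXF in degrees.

1. ∠FDM = 33°  [cyclic MDFX, opposite ∠D+∠X]
2. ∠DMF = 72°  [△MDF]
3. ∠DXF = 72°  [same arc DF]

∠DXF = 72°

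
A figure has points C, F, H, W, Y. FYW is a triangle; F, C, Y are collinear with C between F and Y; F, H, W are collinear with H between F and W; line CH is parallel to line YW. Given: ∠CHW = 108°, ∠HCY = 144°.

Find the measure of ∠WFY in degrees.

∠WFY = 72°

1. ∠CHF = 72°  [linear pair at H on FW]
2. ∠FCH = 36°  [linear pair at C on FY]
3. ∠CFH = 72°  [△FCH]
4. ∠WFY = 72°  [C on FY, H on FW]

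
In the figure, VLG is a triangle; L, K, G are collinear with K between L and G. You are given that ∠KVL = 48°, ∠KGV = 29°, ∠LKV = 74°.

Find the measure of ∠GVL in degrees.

∠GVL = 93°

1. ∠KLV = 58°  [△VLK]
2. ∠LGV = 29°  [K on ray GL]
3. ∠GLV = 58°  [K on ray LG]
4. ∠GVL = 93°  [△VLG]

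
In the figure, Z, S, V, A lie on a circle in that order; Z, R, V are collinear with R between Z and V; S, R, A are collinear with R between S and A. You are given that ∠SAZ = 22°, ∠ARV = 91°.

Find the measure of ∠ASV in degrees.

∠ASV = 69°

1. ∠SVZ = 22°  [same arc ZS]
2. ∠SRZ = 91°  [vertical angles at R]
3. ∠SRV = 89°  [linear pair at R on ZV]
4. ∠ASV = 69°  [△SRV]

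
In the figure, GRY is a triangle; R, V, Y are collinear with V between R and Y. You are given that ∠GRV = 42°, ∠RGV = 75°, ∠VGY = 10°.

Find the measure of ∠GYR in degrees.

∠GYR = 53°

1. ∠GVR = 63°  [△GRV]
2. ∠GVY = 117°  [linear pair at V on RY]
3. ∠GYV = 53°  [△GVY]
4. ∠GYR = 53°  [V on ray YR]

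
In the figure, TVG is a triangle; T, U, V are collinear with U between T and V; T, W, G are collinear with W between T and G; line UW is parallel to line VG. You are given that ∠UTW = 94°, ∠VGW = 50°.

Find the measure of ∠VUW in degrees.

1. ∠GTV = 94°  [U on TV, W on TG]
2. ∠TGV = 50°  [W on ray GT]
3. ∠GVT = 36°  [△TVG]
4. ∠TUW = 36°  [UW∥VG, corresponding at U]
5. ∠VUW = 144°  [linear pair at U on TV]

∠VUW = 144°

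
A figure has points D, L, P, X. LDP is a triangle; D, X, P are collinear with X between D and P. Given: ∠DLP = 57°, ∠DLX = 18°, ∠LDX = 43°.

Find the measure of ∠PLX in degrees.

1. ∠DXL = 119°  [△LDX]
2. ∠LDP = 43°  [X on ray DP]
3. ∠LXP = 61°  [linear pair at X on DP]
4. ∠DPL = 80°  [△LDP]
5. ∠LPX = 80°  [X on ray PD]
6. ∠PLX = 39°  [△LXP]

∠PLX = 39°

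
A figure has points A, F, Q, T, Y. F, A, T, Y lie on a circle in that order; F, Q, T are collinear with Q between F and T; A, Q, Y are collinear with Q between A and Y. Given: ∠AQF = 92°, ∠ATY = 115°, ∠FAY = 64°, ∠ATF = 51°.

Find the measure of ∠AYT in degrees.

1. ∠TQY = 92°  [vertical angles at Q]
2. ∠FTY = 64°  [same arc FY]
3. ∠AYT = 24°  [△TQY]

∠AYT = 24°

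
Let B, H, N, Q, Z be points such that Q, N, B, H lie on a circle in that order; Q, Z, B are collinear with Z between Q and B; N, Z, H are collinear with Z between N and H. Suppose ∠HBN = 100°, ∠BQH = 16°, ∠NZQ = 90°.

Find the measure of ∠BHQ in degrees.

1. ∠BNH = 16°  [same arc BH]
2. ∠BZH = 90°  [vertical angles at Z]
3. ∠BHN = 64°  [△NBH]
4. ∠HBQ = 26°  [△BZH]
5. ∠BHQ = 138°  [△QBH]

∠BHQ = 138°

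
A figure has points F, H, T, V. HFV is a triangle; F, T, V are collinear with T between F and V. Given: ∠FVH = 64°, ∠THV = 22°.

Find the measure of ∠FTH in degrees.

1. ∠HVT = 64°  [T on ray VF]
2. ∠HTV = 94°  [△HTV]
3. ∠FTH = 86°  [linear pair at T on FV]

∠FTH = 86°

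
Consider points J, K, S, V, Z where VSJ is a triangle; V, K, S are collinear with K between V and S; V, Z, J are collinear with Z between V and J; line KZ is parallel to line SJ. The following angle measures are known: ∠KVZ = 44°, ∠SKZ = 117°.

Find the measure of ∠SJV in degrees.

∠SJV = 73°

1. ∠VKZ = 63°  [linear pair at K on VS]
2. ∠KZV = 73°  [△VKZ]
3. ∠SJV = 73°  [KZ∥SJ, corresponding at Z]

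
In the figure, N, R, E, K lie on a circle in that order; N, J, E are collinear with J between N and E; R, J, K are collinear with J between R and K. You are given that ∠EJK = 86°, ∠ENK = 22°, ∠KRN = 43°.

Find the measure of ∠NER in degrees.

∠NER = 64°

1. ∠NJR = 86°  [vertical angles at J]
2. ∠ERK = 22°  [same arc EK]
3. ∠EJR = 94°  [linear pair at J on NE]
4. ∠NER = 64°  [△RJE]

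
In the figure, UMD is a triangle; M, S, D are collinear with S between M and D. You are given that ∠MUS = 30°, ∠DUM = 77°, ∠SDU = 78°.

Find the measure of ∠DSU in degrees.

1. ∠MDU = 78°  [S on ray DM]
2. ∠DMU = 25°  [△UMD]
3. ∠SMU = 25°  [S on ray MD]
4. ∠MSU = 125°  [△UMS]
5. ∠DSU = 55°  [linear pair at S on MD]

∠DSU = 55°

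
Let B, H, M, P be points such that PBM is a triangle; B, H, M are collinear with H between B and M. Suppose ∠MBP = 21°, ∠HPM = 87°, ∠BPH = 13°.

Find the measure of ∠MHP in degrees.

1. ∠HBP = 21°  [H on ray BM]
2. ∠BHP = 146°  [△PBH]
3. ∠MHP = 34°  [linear pair at H on BM]

∠MHP = 34°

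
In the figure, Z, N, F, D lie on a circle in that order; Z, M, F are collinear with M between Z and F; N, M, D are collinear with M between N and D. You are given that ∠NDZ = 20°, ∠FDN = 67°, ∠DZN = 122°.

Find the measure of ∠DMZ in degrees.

∠DMZ = 105°

1. ∠NFZ = 20°  [same arc ZN]
2. ∠DNZ = 38°  [△ZND]
3. ∠FZN = 67°  [same arc NF]
4. ∠FNZ = 93°  [△ZNF]
5. ∠DFZ = 38°  [same arc ZD]
6. ∠FDZ = 87°  [cyclic ZNFD, opposite ∠N+∠D]
7. ∠DZF = 55°  [△ZFD]
8. ∠DMZ = 105°  [△ZMD]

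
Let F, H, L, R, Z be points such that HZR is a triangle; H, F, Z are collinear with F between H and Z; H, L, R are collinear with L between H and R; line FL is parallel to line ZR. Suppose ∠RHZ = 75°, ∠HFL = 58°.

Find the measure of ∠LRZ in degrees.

∠LRZ = 47°

1. ∠FHL = 75°  [F on HZ, L on HR]
2. ∠FLH = 47°  [△HFL]
3. ∠FLR = 133°  [linear pair at L on HR]
4. ∠LRZ = 47°  [FL∥ZR, co-interior at R–L]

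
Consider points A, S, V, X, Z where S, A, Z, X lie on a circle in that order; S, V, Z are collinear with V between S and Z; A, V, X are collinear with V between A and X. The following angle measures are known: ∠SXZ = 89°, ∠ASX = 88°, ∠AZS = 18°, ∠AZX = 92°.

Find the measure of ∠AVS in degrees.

∠AVS = 35°

1. ∠SAZ = 91°  [cyclic SAZX, opposite ∠A+∠X]
2. ∠AXS = 18°  [same arc SA]
3. ∠ASZ = 71°  [△SAZ]
4. ∠SAX = 74°  [△SAX]
5. ∠AVS = 35°  [△SVA]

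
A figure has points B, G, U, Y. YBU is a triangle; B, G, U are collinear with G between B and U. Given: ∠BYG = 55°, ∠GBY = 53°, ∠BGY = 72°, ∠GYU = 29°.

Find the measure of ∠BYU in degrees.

1. ∠UBY = 53°  [G on ray BU]
2. ∠UGY = 108°  [linear pair at G on BU]
3. ∠GUY = 43°  [△YGU]
4. ∠BUY = 43°  [G on ray UB]
5. ∠BYU = 84°  [△YBU]

∠BYU = 84°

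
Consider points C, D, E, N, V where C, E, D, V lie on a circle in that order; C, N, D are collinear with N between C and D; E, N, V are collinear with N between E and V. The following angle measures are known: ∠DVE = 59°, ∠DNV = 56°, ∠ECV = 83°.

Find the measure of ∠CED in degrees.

∠CED = 89°

1. ∠DCE = 59°  [same arc ED]
2. ∠CNE = 56°  [vertical angles at N]
3. ∠EDV = 97°  [cyclic CEDV, opposite ∠C+∠D]
4. ∠DNE = 124°  [linear pair at N on CD]
5. ∠DEV = 24°  [△EDV]
6. ∠CDE = 32°  [△END]
7. ∠CED = 89°  [△CED]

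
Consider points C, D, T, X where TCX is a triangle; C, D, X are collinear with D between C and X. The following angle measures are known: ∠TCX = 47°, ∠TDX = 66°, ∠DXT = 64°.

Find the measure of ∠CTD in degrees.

∠CTD = 19°

1. ∠DCT = 47°  [D on ray CX]
2. ∠CDT = 114°  [linear pair at D on CX]
3. ∠CTD = 19°  [△TCD]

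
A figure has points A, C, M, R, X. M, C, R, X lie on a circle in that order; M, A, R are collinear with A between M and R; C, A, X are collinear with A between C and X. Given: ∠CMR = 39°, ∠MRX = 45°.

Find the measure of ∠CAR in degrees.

1. ∠MCX = 45°  [same arc MX]
2. ∠CAM = 96°  [△MAC]
3. ∠CAR = 84°  [linear pair at A on MR]

∠CAR = 84°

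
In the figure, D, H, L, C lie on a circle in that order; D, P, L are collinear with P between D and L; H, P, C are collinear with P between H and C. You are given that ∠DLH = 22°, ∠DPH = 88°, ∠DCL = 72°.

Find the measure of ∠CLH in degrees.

∠CLH = 64°

1. ∠HPL = 92°  [linear pair at P on DL]
2. ∠DHL = 108°  [cyclic DHLC, opposite ∠H+∠C]
3. ∠CHL = 66°  [△HPL]
4. ∠HDL = 50°  [△DHL]
5. ∠HCL = 50°  [same arc HL]
6. ∠CLH = 64°  [△HLC]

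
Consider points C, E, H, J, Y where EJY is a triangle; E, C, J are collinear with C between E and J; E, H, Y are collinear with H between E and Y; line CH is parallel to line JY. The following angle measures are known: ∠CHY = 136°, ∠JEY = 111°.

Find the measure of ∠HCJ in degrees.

1. ∠CHE = 44°  [linear pair at H on EY]
2. ∠CEH = 111°  [C on EJ, H on EY]
3. ∠ECH = 25°  [△ECH]
4. ∠HCJ = 155°  [linear pair at C on EJ]

∠HCJ = 155°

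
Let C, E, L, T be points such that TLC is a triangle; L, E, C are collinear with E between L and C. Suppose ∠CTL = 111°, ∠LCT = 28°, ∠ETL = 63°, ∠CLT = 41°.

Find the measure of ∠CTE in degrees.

1. ∠ECT = 28°  [E on ray CL]
2. ∠ELT = 41°  [E on ray LC]
3. ∠LET = 76°  [△TLE]
4. ∠CET = 104°  [linear pair at E on LC]
5. ∠CTE = 48°  [△TEC]

∠CTE = 48°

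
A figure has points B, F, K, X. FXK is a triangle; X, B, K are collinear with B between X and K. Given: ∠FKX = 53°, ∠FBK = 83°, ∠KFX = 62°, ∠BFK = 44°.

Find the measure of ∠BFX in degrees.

∠BFX = 18°

1. ∠FXK = 65°  [△FXK]
2. ∠FBX = 97°  [linear pair at B on XK]
3. ∠BXF = 65°  [B on ray XK]
4. ∠BFX = 18°  [△FXB]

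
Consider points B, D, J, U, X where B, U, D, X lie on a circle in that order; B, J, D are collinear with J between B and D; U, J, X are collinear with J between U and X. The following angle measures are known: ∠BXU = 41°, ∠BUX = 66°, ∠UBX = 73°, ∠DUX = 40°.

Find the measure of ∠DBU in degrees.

1. ∠UDX = 107°  [cyclic BUDX, opposite ∠B+∠D]
2. ∠DXU = 33°  [△UDX]
3. ∠DBU = 33°  [same arc UD]

∠DBU = 33°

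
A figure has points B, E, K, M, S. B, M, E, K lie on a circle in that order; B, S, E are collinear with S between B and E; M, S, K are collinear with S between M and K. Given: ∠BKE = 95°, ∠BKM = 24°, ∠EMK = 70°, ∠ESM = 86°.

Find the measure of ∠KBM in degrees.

∠KBM = 141°

1. ∠BME = 85°  [cyclic BMEK, opposite ∠M+∠K]
2. ∠BEM = 24°  [same arc BM]
3. ∠BSM = 94°  [linear pair at S on BE]
4. ∠EBM = 71°  [△BME]
5. ∠BMK = 15°  [△BSM]
6. ∠KBM = 141°  [△BMK]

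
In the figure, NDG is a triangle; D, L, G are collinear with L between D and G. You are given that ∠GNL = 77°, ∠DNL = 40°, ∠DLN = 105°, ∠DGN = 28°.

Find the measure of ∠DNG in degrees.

1. ∠LDN = 35°  [△NDL]
2. ∠GDN = 35°  [L on ray DG]
3. ∠DNG = 117°  [△NDG]

∠DNG = 117°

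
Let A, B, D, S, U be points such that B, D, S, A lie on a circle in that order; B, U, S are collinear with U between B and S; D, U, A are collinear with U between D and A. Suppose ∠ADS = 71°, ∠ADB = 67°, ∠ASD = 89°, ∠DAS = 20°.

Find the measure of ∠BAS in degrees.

∠BAS = 42°

1. ∠ABS = 71°  [same arc SA]
2. ∠ASB = 67°  [same arc BA]
3. ∠BAS = 42°  [△BSA]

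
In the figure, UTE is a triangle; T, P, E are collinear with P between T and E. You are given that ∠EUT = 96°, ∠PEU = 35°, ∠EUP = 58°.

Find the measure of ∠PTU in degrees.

1. ∠TEU = 35°  [P on ray ET]
2. ∠ETU = 49°  [△UTE]
3. ∠PTU = 49°  [P on ray TE]

∠PTU = 49°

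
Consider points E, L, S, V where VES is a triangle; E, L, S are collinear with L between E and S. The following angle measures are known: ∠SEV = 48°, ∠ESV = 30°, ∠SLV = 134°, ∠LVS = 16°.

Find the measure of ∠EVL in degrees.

∠EVL = 86°

1. ∠LEV = 48°  [L on ray ES]
2. ∠ELV = 46°  [linear pair at L on ES]
3. ∠EVL = 86°  [△VEL]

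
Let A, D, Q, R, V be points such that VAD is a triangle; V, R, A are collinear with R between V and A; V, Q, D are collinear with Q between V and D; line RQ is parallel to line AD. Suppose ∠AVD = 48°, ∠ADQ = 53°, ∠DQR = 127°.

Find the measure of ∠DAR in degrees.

1. ∠ADV = 53°  [Q on ray DV]
2. ∠DAV = 79°  [△VAD]
3. ∠DAR = 79°  [R on ray AV]

∠DAR = 79°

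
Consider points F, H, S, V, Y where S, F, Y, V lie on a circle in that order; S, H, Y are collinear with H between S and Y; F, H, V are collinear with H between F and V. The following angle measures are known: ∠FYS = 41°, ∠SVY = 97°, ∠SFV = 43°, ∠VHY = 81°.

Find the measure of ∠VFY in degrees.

1. ∠FVS = 41°  [same arc SF]
2. ∠SYV = 43°  [same arc SV]
3. ∠FSV = 96°  [△SFV]
4. ∠FVY = 56°  [△YHV]
5. ∠FYV = 84°  [cyclic SFYV, opposite ∠S+∠Y]
6. ∠VFY = 40°  [△FYV]

∠VFY = 40°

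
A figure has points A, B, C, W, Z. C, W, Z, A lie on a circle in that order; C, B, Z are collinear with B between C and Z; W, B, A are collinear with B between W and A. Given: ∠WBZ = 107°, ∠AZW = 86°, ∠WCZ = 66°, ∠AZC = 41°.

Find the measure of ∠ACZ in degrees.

1. ∠ABC = 107°  [vertical angles at B]
2. ∠CBW = 73°  [linear pair at B on CZ]
3. ∠ACW = 94°  [cyclic CWZA, opposite ∠C+∠Z]
4. ∠AWC = 41°  [△CBW]
5. ∠CAW = 45°  [△CWA]
6. ∠ACZ = 28°  [△CBA]

∠ACZ = 28°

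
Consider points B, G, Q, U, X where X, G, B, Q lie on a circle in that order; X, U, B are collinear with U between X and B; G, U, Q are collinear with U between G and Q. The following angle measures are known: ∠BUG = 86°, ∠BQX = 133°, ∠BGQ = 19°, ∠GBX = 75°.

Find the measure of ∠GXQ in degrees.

1. ∠GUX = 94°  [linear pair at U on XB]
2. ∠BGX = 47°  [cyclic XGBQ, opposite ∠G+∠Q]
3. ∠GQX = 75°  [same arc XG]
4. ∠BXG = 58°  [△XGB]
5. ∠QGX = 28°  [△XUG]
6. ∠GXQ = 77°  [△XGQ]

∠GXQ = 77°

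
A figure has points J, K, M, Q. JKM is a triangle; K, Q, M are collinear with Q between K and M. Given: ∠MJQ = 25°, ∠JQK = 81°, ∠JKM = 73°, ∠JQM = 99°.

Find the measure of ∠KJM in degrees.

∠KJM = 51°

1. ∠JMQ = 56°  [△JQM]
2. ∠JMK = 56°  [Q on ray MK]
3. ∠KJM = 51°  [△JKM]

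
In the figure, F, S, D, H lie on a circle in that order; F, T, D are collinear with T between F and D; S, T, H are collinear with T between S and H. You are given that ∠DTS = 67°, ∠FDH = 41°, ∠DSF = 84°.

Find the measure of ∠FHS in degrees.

∠FHS = 70°

1. ∠FTH = 67°  [vertical angles at T]
2. ∠DHF = 96°  [cyclic FSDH, opposite ∠S+∠H]
3. ∠DFH = 43°  [△FDH]
4. ∠FHS = 70°  [△FTH]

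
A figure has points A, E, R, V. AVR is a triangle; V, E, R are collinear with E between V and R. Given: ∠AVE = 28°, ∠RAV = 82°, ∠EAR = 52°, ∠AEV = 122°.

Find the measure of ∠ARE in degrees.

∠ARE = 70°

1. ∠AVR = 28°  [E on ray VR]
2. ∠ARV = 70°  [△AVR]
3. ∠ARE = 70°  [E on ray RV]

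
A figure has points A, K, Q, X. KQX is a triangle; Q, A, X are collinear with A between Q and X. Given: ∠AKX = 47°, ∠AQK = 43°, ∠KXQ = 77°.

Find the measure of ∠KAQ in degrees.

∠KAQ = 124°

1. ∠AXK = 77°  [A on ray XQ]
2. ∠KAX = 56°  [△KAX]
3. ∠KAQ = 124°  [linear pair at A on QX]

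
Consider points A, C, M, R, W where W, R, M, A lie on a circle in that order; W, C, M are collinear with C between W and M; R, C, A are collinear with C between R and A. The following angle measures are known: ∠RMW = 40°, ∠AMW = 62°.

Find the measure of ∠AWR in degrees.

∠AWR = 78°

1. ∠RAW = 40°  [same arc WR]
2. ∠ARW = 62°  [same arc WA]
3. ∠AWR = 78°  [△WRA]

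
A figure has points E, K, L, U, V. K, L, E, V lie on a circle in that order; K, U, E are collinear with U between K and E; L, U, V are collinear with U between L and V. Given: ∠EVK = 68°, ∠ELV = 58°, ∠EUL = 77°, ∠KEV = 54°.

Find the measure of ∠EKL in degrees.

∠EKL = 23°

1. ∠ELK = 112°  [cyclic KLEV, opposite ∠L+∠V]
2. ∠KEL = 45°  [△LUE]
3. ∠EKL = 23°  [△KLE]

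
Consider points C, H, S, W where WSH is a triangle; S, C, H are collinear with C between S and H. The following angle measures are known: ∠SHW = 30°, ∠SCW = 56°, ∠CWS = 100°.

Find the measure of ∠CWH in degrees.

∠CWH = 26°

1. ∠CHW = 30°  [C on ray HS]
2. ∠HCW = 124°  [linear pair at C on SH]
3. ∠CWH = 26°  [△WCH]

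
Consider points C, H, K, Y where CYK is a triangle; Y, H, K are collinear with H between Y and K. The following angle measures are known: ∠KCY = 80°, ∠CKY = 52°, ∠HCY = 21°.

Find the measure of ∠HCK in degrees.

∠HCK = 59°

1. ∠CYK = 48°  [△CYK]
2. ∠CKH = 52°  [H on ray KY]
3. ∠CYH = 48°  [H on ray YK]
4. ∠CHY = 111°  [△CYH]
5. ∠CHK = 69°  [linear pair at H on YK]
6. ∠HCK = 59°  [△CHK]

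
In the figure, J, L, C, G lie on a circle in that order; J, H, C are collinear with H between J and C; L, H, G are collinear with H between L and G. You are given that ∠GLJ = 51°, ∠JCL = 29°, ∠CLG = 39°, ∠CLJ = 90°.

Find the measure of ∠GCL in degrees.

1. ∠JGL = 29°  [same arc JL]
2. ∠GJL = 100°  [△JLG]
3. ∠GCL = 80°  [cyclic JLCG, opposite ∠J+∠C]

∠GCL = 80°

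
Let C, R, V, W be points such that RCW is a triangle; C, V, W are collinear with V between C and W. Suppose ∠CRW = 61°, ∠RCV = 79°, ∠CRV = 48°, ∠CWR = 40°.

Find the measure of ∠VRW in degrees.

1. ∠CVR = 53°  [△RCV]
2. ∠RWV = 40°  [V on ray WC]
3. ∠RVW = 127°  [linear pair at V on CW]
4. ∠VRW = 13°  [△RVW]

∠VRW = 13°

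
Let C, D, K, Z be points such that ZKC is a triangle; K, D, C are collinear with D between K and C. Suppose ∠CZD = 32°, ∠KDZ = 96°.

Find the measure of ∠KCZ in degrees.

1. ∠CDZ = 84°  [linear pair at D on KC]
2. ∠DCZ = 64°  [△ZDC]
3. ∠KCZ = 64°  [D on ray CK]

∠KCZ = 64°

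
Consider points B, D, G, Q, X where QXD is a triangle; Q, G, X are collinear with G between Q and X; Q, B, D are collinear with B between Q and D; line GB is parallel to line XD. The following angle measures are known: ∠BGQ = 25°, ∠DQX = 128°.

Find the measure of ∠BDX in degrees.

∠BDX = 27°

1. ∠DXQ = 25°  [GB∥XD, corresponding at G]
2. ∠QDX = 27°  [△QXD]
3. ∠BDX = 27°  [B on ray DQ]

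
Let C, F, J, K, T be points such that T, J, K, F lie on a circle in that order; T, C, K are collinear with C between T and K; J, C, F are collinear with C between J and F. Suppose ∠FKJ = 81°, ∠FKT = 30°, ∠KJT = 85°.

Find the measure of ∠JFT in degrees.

1. ∠FTJ = 99°  [cyclic TJKF, opposite ∠T+∠K]
2. ∠FJT = 30°  [same arc TF]
3. ∠JFT = 51°  [△TJF]

∠JFT = 51°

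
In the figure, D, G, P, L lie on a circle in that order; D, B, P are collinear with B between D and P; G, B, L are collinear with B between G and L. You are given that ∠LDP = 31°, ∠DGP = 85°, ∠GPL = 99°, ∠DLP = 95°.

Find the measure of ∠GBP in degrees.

1. ∠LGP = 31°  [same arc PL]
2. ∠DPL = 54°  [△DPL]
3. ∠GLP = 50°  [△GPL]
4. ∠DGL = 54°  [same arc DL]
5. ∠GDP = 50°  [same arc GP]
6. ∠DBG = 76°  [△DBG]
7. ∠GBP = 104°  [linear pair at B on DP]

∠GBP = 104°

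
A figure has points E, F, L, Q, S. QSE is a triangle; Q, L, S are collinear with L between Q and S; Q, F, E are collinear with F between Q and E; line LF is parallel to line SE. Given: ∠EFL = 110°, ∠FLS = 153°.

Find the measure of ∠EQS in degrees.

∠EQS = 83°

1. ∠LFQ = 70°  [linear pair at F on QE]
2. ∠FLQ = 27°  [linear pair at L on QS]
3. ∠FQL = 83°  [△QLF]
4. ∠EQS = 83°  [L on QS, F on QE]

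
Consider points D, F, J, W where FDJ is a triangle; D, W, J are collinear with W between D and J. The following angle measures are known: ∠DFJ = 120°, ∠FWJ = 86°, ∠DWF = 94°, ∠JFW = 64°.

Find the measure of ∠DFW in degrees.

1. ∠FJW = 30°  [△FWJ]
2. ∠DJF = 30°  [W on ray JD]
3. ∠FDJ = 30°  [△FDJ]
4. ∠FDW = 30°  [W on ray DJ]
5. ∠DFW = 56°  [△FDW]

∠DFW = 56°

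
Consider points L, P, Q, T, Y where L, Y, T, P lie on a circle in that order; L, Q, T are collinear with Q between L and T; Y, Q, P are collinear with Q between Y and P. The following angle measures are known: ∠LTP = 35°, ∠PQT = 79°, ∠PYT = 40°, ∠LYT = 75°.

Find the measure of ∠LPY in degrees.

∠LPY = 39°

1. ∠LQP = 101°  [linear pair at Q on LT]
2. ∠PLT = 40°  [same arc TP]
3. ∠LPY = 39°  [△LQP]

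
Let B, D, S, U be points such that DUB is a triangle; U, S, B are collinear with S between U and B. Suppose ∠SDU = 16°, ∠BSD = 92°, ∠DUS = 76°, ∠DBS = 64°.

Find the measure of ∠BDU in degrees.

∠BDU = 40°

1. ∠BUD = 76°  [S on ray UB]
2. ∠DBU = 64°  [S on ray BU]
3. ∠BDU = 40°  [△DUB]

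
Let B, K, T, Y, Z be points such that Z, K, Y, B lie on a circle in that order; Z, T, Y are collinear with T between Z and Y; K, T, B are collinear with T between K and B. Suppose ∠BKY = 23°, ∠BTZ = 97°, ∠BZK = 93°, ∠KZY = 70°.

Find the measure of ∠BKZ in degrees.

∠BKZ = 27°

1. ∠BZY = 23°  [same arc YB]
2. ∠KBZ = 60°  [△ZTB]
3. ∠BKZ = 27°  [△ZKB]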